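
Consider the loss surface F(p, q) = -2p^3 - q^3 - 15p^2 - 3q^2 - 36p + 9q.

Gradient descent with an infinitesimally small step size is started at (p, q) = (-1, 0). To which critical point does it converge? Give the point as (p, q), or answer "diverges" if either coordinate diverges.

diverges

F is separable, so gradient descent decouples: p follows -∂F/∂p, q follows -∂F/∂q.
∂F/∂p = -6(p + 2)(p + 3); at p=-1 this is -12, so p increases.
∂F/∂q = -3(q - 1)(q + 3); at q=0 this is 9, so q decreases.
The p-coordinate has no critical point in that direction and runs off to infinity.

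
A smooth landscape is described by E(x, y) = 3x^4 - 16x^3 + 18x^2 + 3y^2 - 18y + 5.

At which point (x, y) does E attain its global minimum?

(3, 3)

E(x,y) separates as P(x) + Q(y) + 5, so its minimum is min P + min Q + 5.
P'(x) = 12x(x - 3)(x - 1) vanishes at x ∈ {0, 1, 3}; Q'(y) = 6y - 18 vanishes at y ∈ {3}.
Local minima of P (where P''>0): P(0)=0, P(3)=-27. Local minima of Q: Q(3)=-27.
So the global minimum of E is P(3) + Q(3) + 5 = -27 − 27 + 5 = -49, attained at (3, 3).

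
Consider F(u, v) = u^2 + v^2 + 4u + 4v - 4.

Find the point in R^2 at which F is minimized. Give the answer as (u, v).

(-2, -2)

F(u,v) separates as P(u) + Q(v) − 4, so its minimum is min P + min Q − 4.
P'(u) = 2u + 4 vanishes at u ∈ {-2}; Q'(v) = 2v + 4 vanishes at v ∈ {-2}.
Local minima of P (where P''>0): P(-2)=-4. Local minima of Q: Q(-2)=-4.
So the global minimum of F is P(-2) + Q(-2) − 4 = -4 − 4 − 4 = -12, attained at (-2, -2).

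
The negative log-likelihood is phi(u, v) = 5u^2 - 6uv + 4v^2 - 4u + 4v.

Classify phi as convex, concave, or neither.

convex

phi is quadratic, so its Hessian is the constant matrix H = [[10, -6], [-6, 8]].
det(H) = 44, tr(H) = 18.
det(H) > 0 and tr(H) > 0, so H is positive definite everywhere: convex.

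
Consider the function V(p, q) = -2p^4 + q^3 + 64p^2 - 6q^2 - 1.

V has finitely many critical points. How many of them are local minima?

V separates as a function of p plus a function of q, so ∇V=0 decouples.
∂V/∂p = -8p(p - 4)(p + 4) = 0 at p ∈ {-4, 0, 4}; ∂V/∂q = 3q(q - 4) = 0 at q ∈ {0, 4}.
The Hessian is diagonal: diag(V_pp, V_qq). Second derivatives: V_pp(-4)=-256, V_pp(0)=128, V_pp(4)=-256; V_qq(0)=-12, V_qq(4)=12.
Local minima occur where both diagonal entries positive: (0, 4). Count: 1.

1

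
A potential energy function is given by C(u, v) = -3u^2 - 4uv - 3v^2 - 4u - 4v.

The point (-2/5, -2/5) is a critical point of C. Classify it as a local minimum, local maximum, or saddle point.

The Hessian of C is constant: H = [[-6, -4], [-4, -6]].
det(H) = (-6)·(-6) − (-4)² = 20.
det(H) > 0 and tr(H) = -12 < 0, so H is negative definite and the point is a local maximum.

local maximum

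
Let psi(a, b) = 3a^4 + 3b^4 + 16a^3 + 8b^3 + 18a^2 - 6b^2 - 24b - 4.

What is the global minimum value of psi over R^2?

psi(a,b) separates as P(a) + Q(b) − 4, so its minimum is min P + min Q − 4.
P'(a) = 12a(a + 1)(a + 3) vanishes at a ∈ {-3, -1, 0}; Q'(b) = 12(b - 1)(b + 1)(b + 2) vanishes at b ∈ {-2, -1, 1}.
Local minima of P (where P''>0): P(-3)=-27, P(0)=0. Local minima of Q: Q(-2)=8, Q(1)=-19.
So the global minimum of psi is P(-3) + Q(1) − 4 = -27 − 19 − 4 = -50, attained at (-3, 1).

-50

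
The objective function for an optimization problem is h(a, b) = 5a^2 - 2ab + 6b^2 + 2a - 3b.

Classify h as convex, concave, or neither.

convex

h is quadratic, so its Hessian is the constant matrix H = [[10, -2], [-2, 12]].
det(H) = 116, tr(H) = 22.
det(H) > 0 and tr(H) > 0, so H is positive definite everywhere: convex.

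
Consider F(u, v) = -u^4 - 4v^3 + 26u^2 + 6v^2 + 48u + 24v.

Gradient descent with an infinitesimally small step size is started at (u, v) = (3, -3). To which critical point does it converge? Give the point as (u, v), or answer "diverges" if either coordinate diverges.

F is separable, so gradient descent decouples: u follows -∂F/∂u, v follows -∂F/∂v.
∂F/∂u = -4(u - 4)(u + 1)(u + 3); at u=3 this is 96, so u decreases.
∂F/∂v = -12(v - 2)(v + 1); at v=-3 this is -120, so v increases.
u converges to its nearest critical value -1 (a local min of the u-part); v converges to -1. The iterate converges to (-1, -1).

(-1, -1)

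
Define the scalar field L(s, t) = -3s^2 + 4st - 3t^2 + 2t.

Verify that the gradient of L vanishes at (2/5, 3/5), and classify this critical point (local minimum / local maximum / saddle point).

∇L = (-6s + 4t, 4s - 6t + 2); substituting (2/5, 3/5) gives ∇L = (0, 0), so (2/5, 3/5) is indeed a critical point.
The Hessian of L is constant: H = [[-6, 4], [4, -6]].
det(H) = (-6)·(-6) − 4² = 20.
det(H) > 0 and tr(H) = -12 < 0, so H is negative definite and the point is a local maximum.

local maximum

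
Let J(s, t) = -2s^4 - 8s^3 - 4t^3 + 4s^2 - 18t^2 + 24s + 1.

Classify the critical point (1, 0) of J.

local maximum

The mixed partial ∂²J/∂s∂t is 0, so the Hessian at any point is diag(J_ss, J_tt) = diag(8(-3s^2 - 6s + 1), -12(2t + 3)).
At (1, 0): H = diag(-64, -36).
Both eigenvalues are negative, so H is negative definite: a local maximum.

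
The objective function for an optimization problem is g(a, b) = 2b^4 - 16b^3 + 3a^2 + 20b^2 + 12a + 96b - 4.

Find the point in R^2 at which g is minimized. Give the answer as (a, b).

(-2, -1)

g(a,b) separates as P(a) + Q(b) − 4, so its minimum is min P + min Q − 4.
P'(a) = 6a + 12 vanishes at a ∈ {-2}; Q'(b) = 8(b - 4)(b - 3)(b + 1) vanishes at b ∈ {-1, 3, 4}.
Local minima of P (where P''>0): P(-2)=-12. Local minima of Q: Q(-1)=-58, Q(4)=192.
So the global minimum of g is P(-2) + Q(-1) − 4 = -12 − 58 − 4 = -74, attained at (-2, -1).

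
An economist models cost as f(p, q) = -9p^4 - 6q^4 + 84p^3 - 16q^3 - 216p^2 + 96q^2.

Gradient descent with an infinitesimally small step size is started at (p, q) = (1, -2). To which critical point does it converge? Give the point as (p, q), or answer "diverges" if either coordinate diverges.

f is separable, so gradient descent decouples: p follows -∂f/∂p, q follows -∂f/∂q.
∂f/∂p = -36p(p - 4)(p - 3); at p=1 this is -216, so p increases.
∂f/∂q = -24q(q - 2)(q + 4); at q=-2 this is -384, so q increases.
p converges to its nearest critical value 3 (a local min of the p-part); q converges to 0. The iterate converges to (3, 0).

(3, 0)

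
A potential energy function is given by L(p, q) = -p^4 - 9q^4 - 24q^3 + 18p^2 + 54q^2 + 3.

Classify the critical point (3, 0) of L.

The mixed partial ∂²L/∂p∂q is 0, so the Hessian at any point is diag(L_pp, L_qq) = diag(12(-p^2 + 3), 36(-3q^2 - 4q + 3)).
At (3, 0): H = diag(-72, 108).
The eigenvalues have opposite signs, so H is indefinite: a saddle point.

saddle point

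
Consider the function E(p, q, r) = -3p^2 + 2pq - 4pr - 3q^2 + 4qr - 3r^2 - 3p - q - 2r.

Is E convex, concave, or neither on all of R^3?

concave

E is quadratic, so its Hessian is the constant matrix H = [[-6, 2, -4], [2, -6, 4], [-4, 4, -6]].
Leading principal minors: -6, 32, -64.
Signs alternate −, +, − ⇒ H ≺ 0 ⇒ concave.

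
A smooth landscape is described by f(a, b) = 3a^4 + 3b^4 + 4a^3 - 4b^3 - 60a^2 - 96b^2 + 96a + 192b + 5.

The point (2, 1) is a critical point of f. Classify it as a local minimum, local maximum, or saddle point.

saddle point

The mixed partial ∂²f/∂a∂b is 0, so the Hessian at any point is diag(f_aa, f_bb) = diag(12(3a^2 + 2a - 10), 12(3b^2 - 2b - 16)).
At (2, 1): H = diag(72, -180).
The eigenvalues have opposite signs, so H is indefinite: a saddle point.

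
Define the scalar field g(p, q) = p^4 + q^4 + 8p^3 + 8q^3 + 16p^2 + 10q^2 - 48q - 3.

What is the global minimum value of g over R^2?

g(p,q) separates as A(p) + B(q) − 3, so its minimum is min A + min B − 3.
A'(p) = 4p(p + 2)(p + 4) vanishes at p ∈ {-4, -2, 0}; B'(q) = 4(q - 1)(q + 3)(q + 4) vanishes at q ∈ {-4, -3, 1}.
Local minima of A (where A''>0): A(-4)=0, A(0)=0. Local minima of B: B(-4)=96, B(1)=-29.
So the global minimum of g is A(-4) + B(1) − 3 = 0 − 29 − 3 = -32, attained at (-4, 1).

-32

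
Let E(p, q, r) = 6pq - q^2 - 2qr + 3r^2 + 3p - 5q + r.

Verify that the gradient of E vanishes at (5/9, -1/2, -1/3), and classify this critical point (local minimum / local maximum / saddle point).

saddle point

∇E = (6q + 3, 6p - 2q - 2r - 5, -2q + 6r + 1); substituting (5/9, -1/2, -1/3) gives ∇E = (0, 0, 0), so (5/9, -1/2, -1/3) is indeed a critical point.
The Hessian is constant: H = [[0, 6, 0], [6, -2, -2], [0, -2, 6]].
Leading principal minors: Δ₁ = 0, Δ₂ = -36, Δ₃ = -216.
The minors fit neither the all-positive nor the alternating-sign pattern, so H is indefinite: a saddle point.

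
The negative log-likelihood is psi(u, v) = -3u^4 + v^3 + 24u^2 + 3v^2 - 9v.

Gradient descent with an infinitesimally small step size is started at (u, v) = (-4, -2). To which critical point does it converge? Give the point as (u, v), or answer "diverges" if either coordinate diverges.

diverges

psi is separable, so gradient descent decouples: u follows -∂psi/∂u, v follows -∂psi/∂v.
∂psi/∂u = -12u(u - 2)(u + 2); at u=-4 this is 576, so u decreases.
∂psi/∂v = 3(v - 1)(v + 3); at v=-2 this is -9, so v increases.
The u-coordinate has no critical point in that direction and runs off to infinity.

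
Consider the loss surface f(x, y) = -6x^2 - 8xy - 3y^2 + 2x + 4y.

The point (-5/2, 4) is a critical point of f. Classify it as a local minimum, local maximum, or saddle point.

local maximum

The Hessian of f is constant: H = [[-12, -8], [-8, -6]].
det(H) = (-12)·(-6) − (-8)² = 8.
det(H) > 0 and tr(H) = -18 < 0, so H is negative definite and the point is a local maximum.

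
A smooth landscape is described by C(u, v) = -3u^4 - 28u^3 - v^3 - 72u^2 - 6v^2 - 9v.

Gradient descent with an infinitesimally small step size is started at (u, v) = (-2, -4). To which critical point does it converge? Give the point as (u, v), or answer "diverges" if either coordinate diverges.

(-3, -3)

C is separable, so gradient descent decouples: u follows -∂C/∂u, v follows -∂C/∂v.
∂C/∂u = -12u(u + 3)(u + 4); at u=-2 this is 48, so u decreases.
∂C/∂v = -3(v + 1)(v + 3); at v=-4 this is -9, so v increases.
u converges to its nearest critical value -3 (a local min of the u-part); v converges to -3. The iterate converges to (-3, -3).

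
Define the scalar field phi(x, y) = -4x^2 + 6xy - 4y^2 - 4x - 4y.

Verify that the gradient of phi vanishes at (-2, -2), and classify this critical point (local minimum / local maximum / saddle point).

local maximum

∇phi = (-8x + 6y - 4, 6x - 8y - 4); substituting (-2, -2) gives ∇phi = (0, 0), so (-2, -2) is indeed a critical point.
The Hessian of phi is constant: H = [[-8, 6], [6, -8]].
det(H) = (-8)·(-8) − 6² = 28.
det(H) > 0 and tr(H) = -16 < 0, so H is negative definite and the point is a local maximum.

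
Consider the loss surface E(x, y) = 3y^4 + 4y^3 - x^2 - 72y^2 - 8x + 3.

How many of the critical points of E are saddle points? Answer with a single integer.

E separates as a function of x plus a function of y, so ∇E=0 decouples.
∂E/∂x = -2(x + 4) = 0 at x ∈ {-4}; ∂E/∂y = 12y(y - 3)(y + 4) = 0 at y ∈ {-4, 0, 3}.
The Hessian is diagonal: diag(E_xx, E_yy). Second derivatives: E_xx(-4)=-2; E_yy(-4)=336, E_yy(0)=-144, E_yy(3)=252.
Saddle points occur where the two diagonal entries have opposite signs: (-4, -4), (-4, 3). Count: 2.

2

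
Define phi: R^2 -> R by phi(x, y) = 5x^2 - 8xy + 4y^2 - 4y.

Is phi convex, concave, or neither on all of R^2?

phi is quadratic, so its Hessian is the constant matrix H = [[10, -8], [-8, 8]].
det(H) = 16, tr(H) = 18.
det(H) > 0 and tr(H) > 0, so H is positive definite everywhere: convex.

convex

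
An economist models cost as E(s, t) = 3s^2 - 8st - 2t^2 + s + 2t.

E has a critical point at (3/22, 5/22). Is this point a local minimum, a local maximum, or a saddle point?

The Hessian of E is constant: H = [[6, -8], [-8, -4]].
det(H) = 6·(-4) − (-8)² = -88.
Since det(H) < 0, H is indefinite and the critical point is a saddle point.

saddle point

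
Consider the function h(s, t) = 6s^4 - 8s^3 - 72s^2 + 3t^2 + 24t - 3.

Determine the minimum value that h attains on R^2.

h(s,t) separates as P(s) + Q(t) − 3, so its minimum is min P + min Q − 3.
P'(s) = 24s(s - 3)(s + 2) vanishes at s ∈ {-2, 0, 3}; Q'(t) = 6(t + 4) vanishes at t ∈ {-4}.
Local minima of P (where P''>0): P(-2)=-128, P(3)=-378. Local minima of Q: Q(-4)=-48.
So the global minimum of h is P(3) + Q(-4) − 3 = -378 − 48 − 3 = -429, attained at (3, -4).

-429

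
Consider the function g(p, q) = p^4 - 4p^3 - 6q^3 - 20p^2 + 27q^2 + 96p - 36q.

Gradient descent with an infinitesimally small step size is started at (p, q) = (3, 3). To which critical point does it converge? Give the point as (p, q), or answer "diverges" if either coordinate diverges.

g is separable, so gradient descent decouples: p follows -∂g/∂p, q follows -∂g/∂q.
∂g/∂p = 4(p - 4)(p - 2)(p + 3); at p=3 this is -24, so p increases.
∂g/∂q = -18(q - 2)(q - 1); at q=3 this is -36, so q increases.
The q-coordinate has no critical point in that direction and runs off to infinity.

diverges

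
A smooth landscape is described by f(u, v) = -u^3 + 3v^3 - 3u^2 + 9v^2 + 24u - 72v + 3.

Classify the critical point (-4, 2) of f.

local minimum

The mixed partial ∂²f/∂u∂v is 0, so the Hessian at any point is diag(f_uu, f_vv) = diag(-6(u + 1), 18(v + 1)).
At (-4, 2): H = diag(18, 54).
Both eigenvalues are positive, so H is positive definite: a local minimum.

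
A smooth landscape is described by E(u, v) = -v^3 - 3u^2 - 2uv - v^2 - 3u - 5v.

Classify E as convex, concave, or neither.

The term -v^3 is cubic, so the Hessian is not constant.
∂²E/∂v² = -6v - 2, which takes both signs as v varies (negative for sufficiently large v). A diagonal entry of the Hessian changing sign means the Hessian is neither positive- nor negative-semidefinite on all of R^2.

neither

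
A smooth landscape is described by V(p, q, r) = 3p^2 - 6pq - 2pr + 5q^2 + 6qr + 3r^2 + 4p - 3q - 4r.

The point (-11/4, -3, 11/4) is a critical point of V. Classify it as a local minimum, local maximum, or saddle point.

local minimum

The Hessian is constant: H = [[6, -6, -2], [-6, 10, 6], [-2, 6, 6]].
Leading principal minors: Δ₁ = 6, Δ₂ = 24, Δ₃ = 32.
All leading minors are positive, so H is positive definite: a local minimum.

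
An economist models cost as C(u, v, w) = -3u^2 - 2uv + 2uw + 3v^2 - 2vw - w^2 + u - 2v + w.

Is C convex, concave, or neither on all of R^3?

neither

C is quadratic, so its Hessian is the constant matrix H = [[-6, -2, 2], [-2, 6, -2], [2, -2, -2]].
Leading principal minors: -6, -40, 96.
Neither pattern holds ⇒ H is indefinite ⇒ neither convex nor concave.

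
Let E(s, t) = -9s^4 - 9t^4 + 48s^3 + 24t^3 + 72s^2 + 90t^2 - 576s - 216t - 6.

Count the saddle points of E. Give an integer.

4

E separates as a function of s plus a function of t, so ∇E=0 decouples.
∂E/∂s = -36(s - 4)(s - 2)(s + 2) = 0 at s ∈ {-2, 2, 4}; ∂E/∂t = -36(t - 3)(t - 1)(t + 2) = 0 at t ∈ {-2, 1, 3}.
The Hessian is diagonal: diag(E_ss, E_tt). Second derivatives: E_ss(-2)=-864, E_ss(2)=288, E_ss(4)=-432; E_tt(-2)=-540, E_tt(1)=216, E_tt(3)=-360.
Saddle points occur where the two diagonal entries have opposite signs: (-2, 1), (2, -2), (2, 3), (4, 1). Count: 4.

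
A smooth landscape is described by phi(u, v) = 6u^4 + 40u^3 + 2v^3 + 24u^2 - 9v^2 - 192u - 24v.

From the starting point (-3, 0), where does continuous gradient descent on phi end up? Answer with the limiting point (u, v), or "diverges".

(-4, 4)

phi is separable, so gradient descent decouples: u follows -∂phi/∂u, v follows -∂phi/∂v.
∂phi/∂u = 24(u - 1)(u + 2)(u + 4); at u=-3 this is 96, so u decreases.
∂phi/∂v = 6(v - 4)(v + 1); at v=0 this is -24, so v increases.
u converges to its nearest critical value -4 (a local min of the u-part); v converges to 4. The iterate converges to (-4, 4).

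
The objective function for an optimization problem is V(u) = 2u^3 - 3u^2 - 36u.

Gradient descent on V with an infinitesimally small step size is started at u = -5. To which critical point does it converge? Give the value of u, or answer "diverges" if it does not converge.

diverges

V'(u) = 6(u - 3)(u + 2), so V'(-5) = 144.
Gradient descent moves in the -V' direction, i.e. u is decreasing.
There is no critical point below u=-5, and V' keeps the same sign, so the iterate runs off to −∞.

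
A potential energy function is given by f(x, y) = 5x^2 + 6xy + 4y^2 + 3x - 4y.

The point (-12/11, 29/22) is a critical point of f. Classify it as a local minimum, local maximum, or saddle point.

local minimum

The Hessian of f is constant: H = [[10, 6], [6, 8]].
det(H) = 10·8 − 6² = 44.
det(H) > 0 and tr(H) = 18 > 0, so H is positive definite and the point is a local minimum.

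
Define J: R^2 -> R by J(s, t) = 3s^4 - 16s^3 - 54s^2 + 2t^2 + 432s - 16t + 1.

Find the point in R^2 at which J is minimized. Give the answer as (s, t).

(-3, 4)

J(s,t) separates as P(s) + Q(t) + 1, so its minimum is min P + min Q + 1.
P'(s) = 12(s - 4)(s - 3)(s + 3) vanishes at s ∈ {-3, 3, 4}; Q'(t) = 4(t - 4) vanishes at t ∈ {4}.
Local minima of P (where P''>0): P(-3)=-1107, P(4)=608. Local minima of Q: Q(4)=-32.
So the global minimum of J is P(-3) + Q(4) + 1 = -1107 − 32 + 1 = -1138, attained at (-3, 4).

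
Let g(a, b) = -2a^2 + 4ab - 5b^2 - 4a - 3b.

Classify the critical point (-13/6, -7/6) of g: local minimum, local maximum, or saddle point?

The Hessian of g is constant: H = [[-4, 4], [4, -10]].
det(H) = (-4)·(-10) − 4² = 24.
det(H) > 0 and tr(H) = -14 < 0, so H is negative definite and the point is a local maximum.

local maximum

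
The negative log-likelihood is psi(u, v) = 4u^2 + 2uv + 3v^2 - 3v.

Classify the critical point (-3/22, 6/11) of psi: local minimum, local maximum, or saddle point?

The Hessian of psi is constant: H = [[8, 2], [2, 6]].
det(H) = 8·6 − 2² = 44.
det(H) > 0 and tr(H) = 14 > 0, so H is positive definite and the point is a local minimum.

local minimum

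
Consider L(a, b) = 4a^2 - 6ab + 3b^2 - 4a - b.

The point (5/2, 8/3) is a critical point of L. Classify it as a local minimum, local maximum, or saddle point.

The Hessian of L is constant: H = [[8, -6], [-6, 6]].
det(H) = 8·6 − (-6)² = 12.
det(H) > 0 and tr(H) = 14 > 0, so H is positive definite and the point is a local minimum.

local minimum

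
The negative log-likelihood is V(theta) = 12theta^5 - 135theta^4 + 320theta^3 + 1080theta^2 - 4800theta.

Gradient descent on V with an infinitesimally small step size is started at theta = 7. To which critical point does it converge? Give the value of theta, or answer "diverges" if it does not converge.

5

V'(theta) = 60(theta - 5)(theta - 4)(theta - 2)(theta + 2), so V'(7) = 16200.
Gradient descent moves in the -V' direction, i.e. theta is decreasing.
The nearest critical point in that direction is theta = 5, where V'' = 1260 > 0 (a local minimum). The iterate converges there.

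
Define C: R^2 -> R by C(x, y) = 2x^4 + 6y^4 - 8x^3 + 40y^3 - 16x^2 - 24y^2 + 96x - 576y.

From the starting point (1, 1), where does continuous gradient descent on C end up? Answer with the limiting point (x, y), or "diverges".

C is separable, so gradient descent decouples: x follows -∂C/∂x, y follows -∂C/∂y.
∂C/∂x = 8(x - 3)(x - 2)(x + 2); at x=1 this is 48, so x decreases.
∂C/∂y = 24(y - 2)(y + 3)(y + 4); at y=1 this is -480, so y increases.
x converges to its nearest critical value -2 (a local min of the x-part); y converges to 2. The iterate converges to (-2, 2).

(-2, 2)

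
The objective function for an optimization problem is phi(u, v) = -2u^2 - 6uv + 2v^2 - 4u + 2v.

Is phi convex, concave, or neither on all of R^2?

neither

phi is quadratic, so its Hessian is the constant matrix H = [[-4, -6], [-6, 4]].
det(H) = -52, tr(H) = 0.
det(H) < 0, so H is indefinite: neither convex nor concave.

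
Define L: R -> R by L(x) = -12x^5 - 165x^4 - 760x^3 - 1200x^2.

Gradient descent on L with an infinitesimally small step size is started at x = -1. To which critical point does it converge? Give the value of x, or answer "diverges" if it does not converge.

-2

L'(x) = -60x(x + 2)(x + 4)(x + 5), so L'(-1) = 720.
Gradient descent moves in the -L' direction, i.e. x is decreasing.
The nearest critical point in that direction is x = -2, where L'' = 720 > 0 (a local minimum). The iterate converges there.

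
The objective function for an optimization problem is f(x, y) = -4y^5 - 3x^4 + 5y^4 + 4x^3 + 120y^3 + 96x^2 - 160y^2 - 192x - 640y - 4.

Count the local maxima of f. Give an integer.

f separates as a function of x plus a function of y, so ∇f=0 decouples.
∂f/∂x = -12(x - 4)(x - 1)(x + 4) = 0 at x ∈ {-4, 1, 4}; ∂f/∂y = -20(y - 4)(y - 2)(y + 1)(y + 4) = 0 at y ∈ {-4, -1, 2, 4}.
The Hessian is diagonal: diag(f_xx, f_yy). Second derivatives: f_xx(-4)=-480, f_xx(1)=180, f_xx(4)=-288; f_yy(-4)=2880, f_yy(-1)=-900, f_yy(2)=720, f_yy(4)=-1600.
Local maxima occur where both diagonal entries negative: (-4, -1), (-4, 4), (4, -1), (4, 4). Count: 4.

4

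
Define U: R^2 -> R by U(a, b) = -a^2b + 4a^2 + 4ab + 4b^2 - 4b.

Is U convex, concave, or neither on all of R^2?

The term -a^2b is cubic, so the Hessian is not constant.
∂²U/∂a² = -2b + 8, which takes both signs as b varies (negative for sufficiently large b). A diagonal entry of the Hessian changing sign means the Hessian is neither positive- nor negative-semidefinite on all of R^2.

neither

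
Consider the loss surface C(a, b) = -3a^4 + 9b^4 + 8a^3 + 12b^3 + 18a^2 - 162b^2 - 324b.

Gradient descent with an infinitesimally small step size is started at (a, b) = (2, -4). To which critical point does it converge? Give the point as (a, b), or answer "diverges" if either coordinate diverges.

C is separable, so gradient descent decouples: a follows -∂C/∂a, b follows -∂C/∂b.
∂C/∂a = -12a(a - 3)(a + 1); at a=2 this is 72, so a decreases.
∂C/∂b = 36(b - 3)(b + 1)(b + 3); at b=-4 this is -756, so b increases.
a converges to its nearest critical value 0 (a local min of the a-part); b converges to -3. The iterate converges to (0, -3).

(0, -3)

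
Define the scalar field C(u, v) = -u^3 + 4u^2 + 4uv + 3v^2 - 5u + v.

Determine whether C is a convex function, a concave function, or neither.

neither

The term -u^3 is cubic, so the Hessian is not constant.
∂²C/∂u² = -6u + 8, which takes both signs as u varies (negative for sufficiently large u). A diagonal entry of the Hessian changing sign means the Hessian is neither positive- nor negative-semidefinite on all of R^2.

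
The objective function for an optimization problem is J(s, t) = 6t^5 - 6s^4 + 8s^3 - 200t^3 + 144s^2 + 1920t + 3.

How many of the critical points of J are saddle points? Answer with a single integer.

J separates as a function of s plus a function of t, so ∇J=0 decouples.
∂J/∂s = -24s(s - 4)(s + 3) = 0 at s ∈ {-3, 0, 4}; ∂J/∂t = 30(t - 4)(t - 2)(t + 2)(t + 4) = 0 at t ∈ {-4, -2, 2, 4}.
The Hessian is diagonal: diag(J_ss, J_tt). Second derivatives: J_ss(-3)=-504, J_ss(0)=288, J_ss(4)=-672; J_tt(-4)=-2880, J_tt(-2)=1440, J_tt(2)=-1440, J_tt(4)=2880.
Saddle points occur where the two diagonal entries have opposite signs: (-3, -2), (-3, 4), (0, -4), (0, 2), (4, -2), (4, 4). Count: 6.

6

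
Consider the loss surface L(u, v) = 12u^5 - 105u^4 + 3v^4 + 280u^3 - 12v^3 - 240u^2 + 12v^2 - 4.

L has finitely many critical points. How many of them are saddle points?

L separates as a function of u plus a function of v, so ∇L=0 decouples.
∂L/∂u = 60u(u - 4)(u - 2)(u - 1) = 0 at u ∈ {0, 1, 2, 4}; ∂L/∂v = 12v(v - 2)(v - 1) = 0 at v ∈ {0, 1, 2}.
The Hessian is diagonal: diag(L_uu, L_vv). Second derivatives: L_uu(0)=-480, L_uu(1)=180, L_uu(2)=-240, L_uu(4)=1440; L_vv(0)=24, L_vv(1)=-12, L_vv(2)=24.
Saddle points occur where the two diagonal entries have opposite signs: (0, 0), (0, 2), (1, 1), (2, 0), (2, 2), (4, 1). Count: 6.

6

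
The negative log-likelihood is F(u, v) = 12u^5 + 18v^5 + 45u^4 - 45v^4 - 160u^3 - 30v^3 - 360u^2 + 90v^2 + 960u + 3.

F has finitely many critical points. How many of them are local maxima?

4

F separates as a function of u plus a function of v, so ∇F=0 decouples.
∂F/∂u = 60(u - 2)(u - 1)(u + 2)(u + 4) = 0 at u ∈ {-4, -2, 1, 2}; ∂F/∂v = 90v(v - 2)(v - 1)(v + 1) = 0 at v ∈ {-1, 0, 1, 2}.
The Hessian is diagonal: diag(F_uu, F_vv). Second derivatives: F_uu(-4)=-3600, F_uu(-2)=1440, F_uu(1)=-900, F_uu(2)=1440; F_vv(-1)=-540, F_vv(0)=180, F_vv(1)=-180, F_vv(2)=540.
Local maxima occur where both diagonal entries negative: (-4, -1), (-4, 1), (1, -1), (1, 1). Count: 4.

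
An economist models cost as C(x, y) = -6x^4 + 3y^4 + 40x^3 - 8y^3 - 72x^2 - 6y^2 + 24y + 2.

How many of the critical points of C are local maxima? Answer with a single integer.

2

C separates as a function of x plus a function of y, so ∇C=0 decouples.
∂C/∂x = -24x(x - 3)(x - 2) = 0 at x ∈ {0, 2, 3}; ∂C/∂y = 12(y - 2)(y - 1)(y + 1) = 0 at y ∈ {-1, 1, 2}.
The Hessian is diagonal: diag(C_xx, C_yy). Second derivatives: C_xx(0)=-144, C_xx(2)=48, C_xx(3)=-72; C_yy(-1)=72, C_yy(1)=-24, C_yy(2)=36.
Local maxima occur where both diagonal entries negative: (0, 1), (3, 1). Count: 2.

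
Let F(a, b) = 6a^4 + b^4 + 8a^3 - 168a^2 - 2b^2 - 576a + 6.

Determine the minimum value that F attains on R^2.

-2939

F(a,b) separates as P(a) + Q(b) + 6, so its minimum is min P + min Q + 6.
P'(a) = 24(a - 4)(a + 2)(a + 3) vanishes at a ∈ {-3, -2, 4}; Q'(b) = 4b(b - 1)(b + 1) vanishes at b ∈ {-1, 0, 1}.
Local minima of P (where P''>0): P(-3)=486, P(4)=-2944. Local minima of Q: Q(-1)=-1, Q(1)=-1.
So the global minimum of F is P(4) + Q(-1) + 6 = -2944 − 1 + 6 = -2939, attained at (4, -1).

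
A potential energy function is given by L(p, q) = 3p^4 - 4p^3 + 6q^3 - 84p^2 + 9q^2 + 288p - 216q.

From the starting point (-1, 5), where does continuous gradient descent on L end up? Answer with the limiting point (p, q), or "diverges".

(-4, 3)

L is separable, so gradient descent decouples: p follows -∂L/∂p, q follows -∂L/∂q.
∂L/∂p = 12(p - 3)(p - 2)(p + 4); at p=-1 this is 432, so p decreases.
∂L/∂q = 18(q - 3)(q + 4); at q=5 this is 324, so q decreases.
p converges to its nearest critical value -4 (a local min of the p-part); q converges to 3. The iterate converges to (-4, 3).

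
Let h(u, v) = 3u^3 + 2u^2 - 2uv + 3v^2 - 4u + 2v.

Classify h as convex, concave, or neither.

neither

The term 3u^3 is cubic, so the Hessian is not constant.
∂²h/∂u² = 18u + 4, which takes both signs as u varies (negative for sufficiently negative u). A diagonal entry of the Hessian changing sign means the Hessian is neither positive- nor negative-semidefinite on all of R^2.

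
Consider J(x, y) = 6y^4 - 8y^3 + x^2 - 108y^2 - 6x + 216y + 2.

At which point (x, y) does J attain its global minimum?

(3, -3)

J(x,y) separates as P(x) + Q(y) + 2, so its minimum is min P + min Q + 2.
P'(x) = 2x - 6 vanishes at x ∈ {3}; Q'(y) = 24(y - 3)(y - 1)(y + 3) vanishes at y ∈ {-3, 1, 3}.
Local minima of P (where P''>0): P(3)=-9. Local minima of Q: Q(-3)=-918, Q(3)=-54.
So the global minimum of J is P(3) + Q(-3) + 2 = -9 − 918 + 2 = -925, attained at (3, -3).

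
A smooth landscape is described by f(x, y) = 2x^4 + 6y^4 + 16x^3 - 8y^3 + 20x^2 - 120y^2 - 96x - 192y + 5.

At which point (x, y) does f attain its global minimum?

f(x,y) separates as P(x) + Q(y) + 5, so its minimum is min P + min Q + 5.
P'(x) = 8(x - 1)(x + 3)(x + 4) vanishes at x ∈ {-4, -3, 1}; Q'(y) = 24(y - 4)(y + 1)(y + 2) vanishes at y ∈ {-2, -1, 4}.
Local minima of P (where P''>0): P(-4)=192, P(1)=-58. Local minima of Q: Q(-2)=64, Q(4)=-1664.
So the global minimum of f is P(1) + Q(4) + 5 = -58 − 1664 + 5 = -1717, attained at (1, 4).

(1, 4)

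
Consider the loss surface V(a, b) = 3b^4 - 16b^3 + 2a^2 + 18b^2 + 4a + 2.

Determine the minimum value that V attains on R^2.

V(a,b) separates as P(a) + Q(b) + 2, so its minimum is min P + min Q + 2.
P'(a) = 4a + 4 vanishes at a ∈ {-1}; Q'(b) = 12b(b - 3)(b - 1) vanishes at b ∈ {0, 1, 3}.
Local minima of P (where P''>0): P(-1)=-2. Local minima of Q: Q(0)=0, Q(3)=-27.
So the global minimum of V is P(-1) + Q(3) + 2 = -2 − 27 + 2 = -27, attained at (-1, 3).

-27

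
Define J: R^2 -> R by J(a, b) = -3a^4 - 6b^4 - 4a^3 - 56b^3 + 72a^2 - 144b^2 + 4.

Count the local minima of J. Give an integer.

1

J separates as a function of a plus a function of b, so ∇J=0 decouples.
∂J/∂a = -12a(a - 3)(a + 4) = 0 at a ∈ {-4, 0, 3}; ∂J/∂b = -24b(b + 3)(b + 4) = 0 at b ∈ {-4, -3, 0}.
The Hessian is diagonal: diag(J_aa, J_bb). Second derivatives: J_aa(-4)=-336, J_aa(0)=144, J_aa(3)=-252; J_bb(-4)=-96, J_bb(-3)=72, J_bb(0)=-288.
Local minima occur where both diagonal entries positive: (0, -3). Count: 1.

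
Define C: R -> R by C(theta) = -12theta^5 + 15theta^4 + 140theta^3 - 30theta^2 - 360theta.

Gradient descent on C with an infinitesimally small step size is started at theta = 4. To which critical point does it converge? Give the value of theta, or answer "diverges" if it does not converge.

diverges

C'(theta) = -60(theta - 3)(theta - 1)(theta + 1)(theta + 2), so C'(4) = -5400.
Gradient descent moves in the -C' direction, i.e. theta is increasing.
There is no critical point above theta=4, and C' keeps the same sign, so the iterate runs off to +∞.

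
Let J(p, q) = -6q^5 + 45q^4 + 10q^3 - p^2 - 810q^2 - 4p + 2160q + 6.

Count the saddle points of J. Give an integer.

J separates as a function of p plus a function of q, so ∇J=0 decouples.
∂J/∂p = -2(p + 2) = 0 at p ∈ {-2}; ∂J/∂q = -30(q - 4)(q - 3)(q - 2)(q + 3) = 0 at q ∈ {-3, 2, 3, 4}.
The Hessian is diagonal: diag(J_pp, J_qq). Second derivatives: J_pp(-2)=-2; J_qq(-3)=6300, J_qq(2)=-300, J_qq(3)=180, J_qq(4)=-420.
Saddle points occur where the two diagonal entries have opposite signs: (-2, -3), (-2, 3). Count: 2.

2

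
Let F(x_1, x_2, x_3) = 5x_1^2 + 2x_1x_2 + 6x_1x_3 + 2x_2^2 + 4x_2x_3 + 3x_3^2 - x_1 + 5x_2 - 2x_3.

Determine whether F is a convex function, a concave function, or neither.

F is quadratic, so its Hessian is the constant matrix H = [[10, 2, 6], [2, 4, 4], [6, 4, 6]].
Leading principal minors: 10, 36, 8.
All positive ⇒ H ≻ 0 ⇒ convex.

convex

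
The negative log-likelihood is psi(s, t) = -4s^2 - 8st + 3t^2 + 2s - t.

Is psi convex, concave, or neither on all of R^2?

psi is quadratic, so its Hessian is the constant matrix H = [[-8, -8], [-8, 6]].
det(H) = -112, tr(H) = -2.
det(H) < 0, so H is indefinite: neither convex nor concave.

neither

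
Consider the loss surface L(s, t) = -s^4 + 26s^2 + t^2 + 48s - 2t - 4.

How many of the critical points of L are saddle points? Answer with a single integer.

2

L separates as a function of s plus a function of t, so ∇L=0 decouples.
∂L/∂s = -4(s - 4)(s + 1)(s + 3) = 0 at s ∈ {-3, -1, 4}; ∂L/∂t = 2(t - 1) = 0 at t ∈ {1}.
The Hessian is diagonal: diag(L_ss, L_tt). Second derivatives: L_ss(-3)=-56, L_ss(-1)=40, L_ss(4)=-140; L_tt(1)=2.
Saddle points occur where the two diagonal entries have opposite signs: (-3, 1), (4, 1). Count: 2.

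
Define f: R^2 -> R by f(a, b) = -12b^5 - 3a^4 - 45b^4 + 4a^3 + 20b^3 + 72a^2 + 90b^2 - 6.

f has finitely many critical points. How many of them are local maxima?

f separates as a function of a plus a function of b, so ∇f=0 decouples.
∂f/∂a = -12a(a - 4)(a + 3) = 0 at a ∈ {-3, 0, 4}; ∂f/∂b = -60b(b - 1)(b + 1)(b + 3) = 0 at b ∈ {-3, -1, 0, 1}.
The Hessian is diagonal: diag(f_aa, f_bb). Second derivatives: f_aa(-3)=-252, f_aa(0)=144, f_aa(4)=-336; f_bb(-3)=1440, f_bb(-1)=-240, f_bb(0)=180, f_bb(1)=-480.
Local maxima occur where both diagonal entries negative: (-3, -1), (-3, 1), (4, -1), (4, 1). Count: 4.

4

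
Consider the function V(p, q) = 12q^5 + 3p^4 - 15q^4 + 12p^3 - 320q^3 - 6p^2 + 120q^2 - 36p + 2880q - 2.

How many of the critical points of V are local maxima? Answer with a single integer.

V separates as a function of p plus a function of q, so ∇V=0 decouples.
∂V/∂p = 12(p - 1)(p + 1)(p + 3) = 0 at p ∈ {-3, -1, 1}; ∂V/∂q = 60(q - 4)(q - 2)(q + 2)(q + 3) = 0 at q ∈ {-3, -2, 2, 4}.
The Hessian is diagonal: diag(V_pp, V_qq). Second derivatives: V_pp(-3)=96, V_pp(-1)=-48, V_pp(1)=96; V_qq(-3)=-2100, V_qq(-2)=1440, V_qq(2)=-2400, V_qq(4)=5040.
Local maxima occur where both diagonal entries negative: (-1, -3), (-1, 2). Count: 2.

2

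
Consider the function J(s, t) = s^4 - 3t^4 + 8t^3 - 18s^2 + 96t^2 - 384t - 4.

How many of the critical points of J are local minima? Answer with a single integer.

J separates as a function of s plus a function of t, so ∇J=0 decouples.
∂J/∂s = 4s(s - 3)(s + 3) = 0 at s ∈ {-3, 0, 3}; ∂J/∂t = -12(t - 4)(t - 2)(t + 4) = 0 at t ∈ {-4, 2, 4}.
The Hessian is diagonal: diag(J_ss, J_tt). Second derivatives: J_ss(-3)=72, J_ss(0)=-36, J_ss(3)=72; J_tt(-4)=-576, J_tt(2)=144, J_tt(4)=-192.
Local minima occur where both diagonal entries positive: (-3, 2), (3, 2). Count: 2.

2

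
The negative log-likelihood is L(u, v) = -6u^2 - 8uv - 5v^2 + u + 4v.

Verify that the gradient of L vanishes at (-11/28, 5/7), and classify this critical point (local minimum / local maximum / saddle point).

∇L = (-12u - 8v + 1, -8u - 10v + 4); substituting (-11/28, 5/7) gives ∇L = (0, 0), so (-11/28, 5/7) is indeed a critical point.
The Hessian of L is constant: H = [[-12, -8], [-8, -10]].
det(H) = (-12)·(-10) − (-8)² = 56.
det(H) > 0 and tr(H) = -22 < 0, so H is negative definite and the point is a local maximum.

local maximum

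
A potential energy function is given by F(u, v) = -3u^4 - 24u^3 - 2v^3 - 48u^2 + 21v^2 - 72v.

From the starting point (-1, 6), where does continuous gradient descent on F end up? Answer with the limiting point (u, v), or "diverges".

F is separable, so gradient descent decouples: u follows -∂F/∂u, v follows -∂F/∂v.
∂F/∂u = -12u(u + 2)(u + 4); at u=-1 this is 36, so u decreases.
∂F/∂v = -6(v - 4)(v - 3); at v=6 this is -36, so v increases.
The v-coordinate has no critical point in that direction and runs off to infinity.

diverges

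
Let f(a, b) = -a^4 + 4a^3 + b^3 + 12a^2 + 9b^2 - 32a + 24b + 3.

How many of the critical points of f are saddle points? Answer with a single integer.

3

f separates as a function of a plus a function of b, so ∇f=0 decouples.
∂f/∂a = -4(a - 4)(a - 1)(a + 2) = 0 at a ∈ {-2, 1, 4}; ∂f/∂b = 3(b + 2)(b + 4) = 0 at b ∈ {-4, -2}.
The Hessian is diagonal: diag(f_aa, f_bb). Second derivatives: f_aa(-2)=-72, f_aa(1)=36, f_aa(4)=-72; f_bb(-4)=-6, f_bb(-2)=6.
Saddle points occur where the two diagonal entries have opposite signs: (-2, -2), (1, -4), (4, -2). Count: 3.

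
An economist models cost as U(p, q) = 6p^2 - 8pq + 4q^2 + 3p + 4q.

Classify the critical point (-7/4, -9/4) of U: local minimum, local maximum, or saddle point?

The Hessian of U is constant: H = [[12, -8], [-8, 8]].
det(H) = 12·8 − (-8)² = 32.
det(H) > 0 and tr(H) = 20 > 0, so H is positive definite and the point is a local minimum.

local minimum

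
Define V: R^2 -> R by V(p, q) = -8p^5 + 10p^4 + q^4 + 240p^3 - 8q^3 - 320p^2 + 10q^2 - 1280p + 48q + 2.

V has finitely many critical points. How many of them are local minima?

V separates as a function of p plus a function of q, so ∇V=0 decouples.
∂V/∂p = -40(p - 4)(p - 2)(p + 1)(p + 4) = 0 at p ∈ {-4, -1, 2, 4}; ∂V/∂q = 4(q - 4)(q - 3)(q + 1) = 0 at q ∈ {-1, 3, 4}.
The Hessian is diagonal: diag(V_pp, V_qq). Second derivatives: V_pp(-4)=5760, V_pp(-1)=-1800, V_pp(2)=1440, V_pp(4)=-3200; V_qq(-1)=80, V_qq(3)=-16, V_qq(4)=20.
Local minima occur where both diagonal entries positive: (-4, -1), (-4, 4), (2, -1), (2, 4). Count: 4.

4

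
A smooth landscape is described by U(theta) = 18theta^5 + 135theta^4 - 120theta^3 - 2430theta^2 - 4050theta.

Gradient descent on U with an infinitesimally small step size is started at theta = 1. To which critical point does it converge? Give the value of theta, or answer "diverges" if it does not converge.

3

U'(theta) = 90(theta - 3)(theta + 1)(theta + 3)(theta + 5), so U'(1) = -8640.
Gradient descent moves in the -U' direction, i.e. theta is increasing.
The nearest critical point in that direction is theta = 3, where U'' = 17280 > 0 (a local minimum). The iterate converges there.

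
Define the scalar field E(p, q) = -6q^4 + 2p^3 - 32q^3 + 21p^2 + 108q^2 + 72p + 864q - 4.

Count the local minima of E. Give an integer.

E separates as a function of p plus a function of q, so ∇E=0 decouples.
∂E/∂p = 6(p + 3)(p + 4) = 0 at p ∈ {-4, -3}; ∂E/∂q = -24(q - 3)(q + 3)(q + 4) = 0 at q ∈ {-4, -3, 3}.
The Hessian is diagonal: diag(E_pp, E_qq). Second derivatives: E_pp(-4)=-6, E_pp(-3)=6; E_qq(-4)=-168, E_qq(-3)=144, E_qq(3)=-1008.
Local minima occur where both diagonal entries positive: (-3, -3). Count: 1.

1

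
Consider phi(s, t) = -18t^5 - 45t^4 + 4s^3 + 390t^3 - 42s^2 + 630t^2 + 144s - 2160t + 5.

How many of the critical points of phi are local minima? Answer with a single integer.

2

phi separates as a function of s plus a function of t, so ∇phi=0 decouples.
∂phi/∂s = 12(s - 4)(s - 3) = 0 at s ∈ {3, 4}; ∂phi/∂t = -90(t - 3)(t - 1)(t + 2)(t + 4) = 0 at t ∈ {-4, -2, 1, 3}.
The Hessian is diagonal: diag(phi_ss, phi_tt). Second derivatives: phi_ss(3)=-12, phi_ss(4)=12; phi_tt(-4)=6300, phi_tt(-2)=-2700, phi_tt(1)=2700, phi_tt(3)=-6300.
Local minima occur where both diagonal entries positive: (4, -4), (4, 1). Count: 2.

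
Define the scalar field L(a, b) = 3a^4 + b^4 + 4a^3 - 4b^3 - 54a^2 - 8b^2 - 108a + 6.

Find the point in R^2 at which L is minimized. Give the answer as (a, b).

(3, 4)

L(a,b) separates as P(a) + Q(b) + 6, so its minimum is min P + min Q + 6.
P'(a) = 12(a - 3)(a + 1)(a + 3) vanishes at a ∈ {-3, -1, 3}; Q'(b) = 4b(b - 4)(b + 1) vanishes at b ∈ {-1, 0, 4}.
Local minima of P (where P''>0): P(-3)=-27, P(3)=-459. Local minima of Q: Q(-1)=-3, Q(4)=-128.
So the global minimum of L is P(3) + Q(4) + 6 = -459 − 128 + 6 = -581, attained at (3, 4).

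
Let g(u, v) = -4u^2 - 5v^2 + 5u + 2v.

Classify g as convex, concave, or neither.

concave

g is quadratic, so its Hessian is the constant matrix H = [[-8, 0], [0, -10]].
det(H) = 80, tr(H) = -18.
det(H) > 0 and tr(H) < 0, so H is negative definite everywhere: concave.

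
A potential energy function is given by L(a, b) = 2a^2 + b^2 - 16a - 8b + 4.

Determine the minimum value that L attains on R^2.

-44

L(a,b) separates as P(a) + Q(b) + 4, so its minimum is min P + min Q + 4.
P'(a) = 4a - 16 vanishes at a ∈ {4}; Q'(b) = 2b - 8 vanishes at b ∈ {4}.
Local minima of P (where P''>0): P(4)=-32. Local minima of Q: Q(4)=-16.
So the global minimum of L is P(4) + Q(4) + 4 = -32 − 16 + 4 = -44, attained at (4, 4).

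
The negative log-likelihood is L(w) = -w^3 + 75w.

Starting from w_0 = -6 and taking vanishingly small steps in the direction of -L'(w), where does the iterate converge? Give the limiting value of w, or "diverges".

-5

L'(w) = -3(w - 5)(w + 5), so L'(-6) = -33.
Gradient descent moves in the -L' direction, i.e. w is increasing.
The nearest critical point in that direction is w = -5, where L'' = 30 > 0 (a local minimum). The iterate converges there.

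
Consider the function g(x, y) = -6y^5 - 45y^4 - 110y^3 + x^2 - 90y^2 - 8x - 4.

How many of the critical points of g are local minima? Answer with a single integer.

g separates as a function of x plus a function of y, so ∇g=0 decouples.
∂g/∂x = 2(x - 4) = 0 at x ∈ {4}; ∂g/∂y = -30y(y + 1)(y + 2)(y + 3) = 0 at y ∈ {-3, -2, -1, 0}.
The Hessian is diagonal: diag(g_xx, g_yy). Second derivatives: g_xx(4)=2; g_yy(-3)=180, g_yy(-2)=-60, g_yy(-1)=60, g_yy(0)=-180.
Local minima occur where both diagonal entries positive: (4, -3), (4, -1). Count: 2.

2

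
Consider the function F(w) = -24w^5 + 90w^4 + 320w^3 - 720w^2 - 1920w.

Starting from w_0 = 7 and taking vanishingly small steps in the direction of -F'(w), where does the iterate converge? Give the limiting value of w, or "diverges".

F'(w) = -120(w - 4)(w - 2)(w + 1)(w + 2), so F'(7) = -129600.
Gradient descent moves in the -F' direction, i.e. w is increasing.
There is no critical point above w=7, and F' keeps the same sign, so the iterate runs off to +∞.

diverges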